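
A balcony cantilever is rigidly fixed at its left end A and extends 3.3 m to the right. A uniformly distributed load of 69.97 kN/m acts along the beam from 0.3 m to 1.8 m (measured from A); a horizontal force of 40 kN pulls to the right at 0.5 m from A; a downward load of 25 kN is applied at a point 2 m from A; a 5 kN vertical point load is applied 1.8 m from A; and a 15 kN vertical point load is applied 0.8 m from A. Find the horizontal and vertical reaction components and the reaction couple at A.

A_x = -40.00 kN, A_y = 150.0 kN, M_A = 181.2 kN·m

Resultant of the distributed load: 69.97 × 1.5 = 104.955 kN at 1.05 m from A.
ΣF_x = 0: A_x + 40 = 0 → A_x = -40.00 kN.
ΣF_y = 0: A_y − 69.97·1.5 − 25 − 5 − 15 = 0 → A_y = 150.0 kN.
ΣM about A: M_A − (69.97·1.5)·1.05 − 25·2 − 5·1.8 − 15·0.8 = 0 → M_A = 181.2 kN·m.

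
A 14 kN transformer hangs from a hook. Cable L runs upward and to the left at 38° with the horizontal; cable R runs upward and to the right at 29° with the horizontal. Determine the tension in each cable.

ΣF_x = 0: −T_L·cos38° + T_R·cos29° = 0 → T_R = 0.900975·T_L.
ΣF_y = 0: T_L·sin38° + T_R·sin29° = 14.
Substitute: T_L·(0.615661 + 0.900975·0.48481) = 14 → T_L = 13.3021 ≈ 13.30 kN.
Then T_R = 0.900975 × 13.3021 = 11.98 kN.

T_L = 13.30 kN, T_R = 11.98 kN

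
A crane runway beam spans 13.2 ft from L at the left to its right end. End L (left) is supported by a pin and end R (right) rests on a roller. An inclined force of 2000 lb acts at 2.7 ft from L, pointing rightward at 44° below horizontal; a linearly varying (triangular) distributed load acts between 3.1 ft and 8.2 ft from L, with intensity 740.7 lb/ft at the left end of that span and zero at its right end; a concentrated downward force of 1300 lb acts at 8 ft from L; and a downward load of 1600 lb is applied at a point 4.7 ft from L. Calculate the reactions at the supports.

Resultant of the triangular load: ½ × 740.7 × 5.1 = 1888.785 lb, acting at 4.8 ft from L (one-third of the span from the peak).
ΣM about L: R_y·13.2 − 2000·sin44°·2.7 − (½·740.7·5.1)·4.8 − 1300·8 − 1600·4.7 = 0 → R_y = 30737.3/13.2 = 2328.58 ≈ 2329 lb.
ΣF_y = 0: L_y + 2328.58 − 2000·sin44° − ½·740.7·5.1 − 1300 − 1600 = 0 → L_y = 3850 lb.
ΣF_x = 0: L_x + 2000·cos44° = 0 → L_x = -1439 lb.

L_x = -1439 lb, L_y = 3850 lb, R_y = 2329 lb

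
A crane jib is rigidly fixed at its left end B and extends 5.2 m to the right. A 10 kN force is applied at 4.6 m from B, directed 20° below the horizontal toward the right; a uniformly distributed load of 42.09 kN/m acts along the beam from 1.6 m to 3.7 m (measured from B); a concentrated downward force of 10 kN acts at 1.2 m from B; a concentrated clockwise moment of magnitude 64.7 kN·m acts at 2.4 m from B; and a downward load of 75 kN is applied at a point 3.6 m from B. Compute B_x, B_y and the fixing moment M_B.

B_x = -9.397 kN, B_y = 176.8 kN, M_B = 596.7 kN·m

Resultant of the distributed load: 42.09 × 2.1 = 88.389 kN at 2.65 m from B.
ΣF_x = 0: B_x + 10·cos20° = 0 → B_x = -9.397 kN.
ΣF_y = 0: B_y − 10·sin20° − 42.09·2.1 − 10 − 75 = 0 → B_y = 176.8 kN.
ΣM about B: M_B − 10·sin20°·4.6 − (42.09·2.1)·2.65 − 10·1.2 − 64.7 − 75·3.6 = 0 → M_B = 596.7 kN·m.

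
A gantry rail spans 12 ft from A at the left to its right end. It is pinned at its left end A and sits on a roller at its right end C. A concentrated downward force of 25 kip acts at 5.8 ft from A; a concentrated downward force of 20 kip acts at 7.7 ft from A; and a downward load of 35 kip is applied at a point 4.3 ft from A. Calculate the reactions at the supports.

A_x = 0, A_y = 42.54 kip, C_y = 37.46 kip

ΣM about A: C_y·12 − 25·5.8 − 20·7.7 − 35·4.3 = 0 → C_y = 449.5/12 = 37.4583 ≈ 37.46 kip.
ΣF_y = 0: A_y + 37.4583 − 25 − 20 − 35 = 0 → A_y = 42.54 kip.
ΣF_x = 0: no horizontal applied forces, so A_x = 0.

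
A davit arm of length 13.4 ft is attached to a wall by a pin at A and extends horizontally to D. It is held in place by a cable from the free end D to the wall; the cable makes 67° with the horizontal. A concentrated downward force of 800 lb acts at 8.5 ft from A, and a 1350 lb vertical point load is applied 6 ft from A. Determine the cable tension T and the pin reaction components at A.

T = 1208 lb, A_x = 472.0 lb, A_y = 1038 lb

ΣM about A: T·sin67°·13.4 − 800·8.5 − 1350·6 = 0 → T = 14900/(13.4·0.920505) = 1207.97 ≈ 1208 lb.
ΣF_x = 0: A_x − T·cos67° = 0 → A_x = 1207.97 × 0.390731 = 472.0 lb.
ΣF_y = 0: A_y + T·sin67° − 800 − 1350 = 0 → A_y = 2150 − 1207.97 × 0.920505 = 1038 lb.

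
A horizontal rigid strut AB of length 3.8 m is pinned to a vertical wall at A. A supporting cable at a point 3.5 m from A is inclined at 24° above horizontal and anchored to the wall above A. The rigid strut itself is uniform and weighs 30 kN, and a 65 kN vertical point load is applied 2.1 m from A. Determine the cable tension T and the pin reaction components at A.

ΣM about A: T·sin24°·3.5 − 30·1.9 − 65·2.1 = 0 → T = 193.5/(3.5·0.406737) = 135.925 ≈ 135.9 kN.
ΣF_x = 0: A_x − T·cos24° = 0 → A_x = 135.925 × 0.913545 = 124.2 kN.
ΣF_y = 0: A_y + T·sin24° − 30 − 65 = 0 → A_y = 95 − 135.925 × 0.406737 = 39.71 kN.

T = 135.9 kN, A_x = 124.2 kN, A_y = 39.71 kN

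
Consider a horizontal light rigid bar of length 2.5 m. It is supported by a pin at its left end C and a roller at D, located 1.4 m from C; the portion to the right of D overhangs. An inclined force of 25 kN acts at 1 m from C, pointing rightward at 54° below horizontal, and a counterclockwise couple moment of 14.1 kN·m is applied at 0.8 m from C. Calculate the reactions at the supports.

ΣM about C: D_y·1.4 − 25·sin54°·1 + 14.1 = 0 → D_y = 6.12542/1.4 = 4.3753 ≈ 4.375 kN.
ΣF_y = 0: C_y + 4.3753 − 25·sin54° = 0 → C_y = 15.85 kN.
ΣF_x = 0: C_x + 25·cos54° = 0 → C_x = -14.69 kN.

C_x = -14.69 kN, C_y = 15.85 kN, D_y = 4.375 kN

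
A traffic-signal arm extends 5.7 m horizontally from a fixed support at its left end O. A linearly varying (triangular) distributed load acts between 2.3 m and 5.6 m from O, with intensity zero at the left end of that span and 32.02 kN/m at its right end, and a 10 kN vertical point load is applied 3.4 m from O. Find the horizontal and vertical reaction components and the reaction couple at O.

Resultant of the triangular load: ½ × 32.02 × 3.3 = 52.833 kN, acting at 4.5 m from O (one-third of the span from the peak).
ΣF_x = 0: O_x = 0.
ΣF_y = 0: O_y − ½·32.02·3.3 − 10 = 0 → O_y = 62.83 kN.
ΣM about O: M_O − (½·32.02·3.3)·4.5 − 10·3.4 = 0 → M_O = 271.7 kN·m.

O_x = 0, O_y = 62.83 kN, M_O = 271.7 kN·m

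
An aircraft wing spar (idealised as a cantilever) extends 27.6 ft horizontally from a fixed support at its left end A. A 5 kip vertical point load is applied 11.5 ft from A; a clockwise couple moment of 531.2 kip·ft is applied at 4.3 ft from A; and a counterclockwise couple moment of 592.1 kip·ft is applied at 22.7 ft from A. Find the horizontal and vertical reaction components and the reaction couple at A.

ΣF_x = 0: A_x = 0.
ΣF_y = 0: A_y − 5 = 0 → A_y = 5.000 kip.
ΣM about A: M_A − 5·11.5 − 531.2 + 592.1 = 0 → M_A = -3.400 kip·ft.

A_x = 0, A_y = 5.000 kip, M_A = -3.400 kip·ft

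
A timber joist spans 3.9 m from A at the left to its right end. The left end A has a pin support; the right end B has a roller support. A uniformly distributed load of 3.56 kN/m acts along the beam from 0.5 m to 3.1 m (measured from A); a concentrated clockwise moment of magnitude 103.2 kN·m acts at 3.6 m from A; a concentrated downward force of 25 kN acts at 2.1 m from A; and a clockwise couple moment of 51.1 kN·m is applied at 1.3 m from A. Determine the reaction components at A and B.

Resultant of the distributed load: 3.56 × 2.6 = 9.256 kN at 1.8 m from A.
Taking moments about A: B_y·3.9 − (3.56·2.6)·1.8 − 103.2 − 25·2.1 − 51.1 = 0 → B_y = 223.4608/3.9 = 57.2976 ≈ 57.30 kN.
ΣF_y = 0: A_y + 57.2976 − 3.56·2.6 − 25 = 0 → A_y = -23.04 kN.
ΣF_x = 0: no horizontal applied forces, so A_x = 0.

A_x = 0, A_y = -23.04 kN, B_y = 57.30 kN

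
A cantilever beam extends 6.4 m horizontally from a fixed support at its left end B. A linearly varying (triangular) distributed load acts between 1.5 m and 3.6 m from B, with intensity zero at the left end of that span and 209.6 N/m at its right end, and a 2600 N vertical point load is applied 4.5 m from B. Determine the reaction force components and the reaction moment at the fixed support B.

Resultant of the triangular load: ½ × 209.6 × 2.1 = 220.08 N, acting at 2.9 m from B (one-third of the span from the peak).
ΣF_x = 0: B_x = 0.
ΣF_y = 0: B_y − ½·209.6·2.1 − 2600 = 0 → B_y = 2820 N.
ΣM about B: M_B − (½·209.6·2.1)·2.9 − 2600·4.5 = 0 → M_B = 12340 N·m.

B_x = 0, B_y = 2820 N, M_B = 12340 N·m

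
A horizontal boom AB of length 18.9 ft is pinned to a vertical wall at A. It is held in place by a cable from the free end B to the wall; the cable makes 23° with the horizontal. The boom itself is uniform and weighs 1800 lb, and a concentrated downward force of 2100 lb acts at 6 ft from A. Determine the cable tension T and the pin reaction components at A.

ΣM about A: T·sin23°·18.9 − 1800·9.45 − 2100·6 = 0 → T = 29610/(18.9·0.390731) = 4009.58 ≈ 4010 lb.
ΣF_x = 0: A_x − T·cos23° = 0 → A_x = 4009.58 × 0.920505 = 3691 lb.
ΣF_y = 0: A_y + T·sin23° − 1800 − 2100 = 0 → A_y = 3900 − 4009.58 × 0.390731 = 2333 lb.

T = 4010 lb, A_x = 3691 lb, A_y = 2333 lb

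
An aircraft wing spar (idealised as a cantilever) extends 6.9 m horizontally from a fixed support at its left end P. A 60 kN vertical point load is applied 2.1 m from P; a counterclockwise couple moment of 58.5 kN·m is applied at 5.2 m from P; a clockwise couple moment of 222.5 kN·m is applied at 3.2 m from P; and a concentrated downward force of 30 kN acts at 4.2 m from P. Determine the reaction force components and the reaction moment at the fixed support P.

P_x = 0, P_y = 90.00 kN, M_P = 416.0 kN·m

ΣF_x = 0: P_x = 0.
ΣF_y = 0: P_y − 60 − 30 = 0 → P_y = 90.00 kN.
ΣM about P: M_P − 60·2.1 + 58.5 − 222.5 − 30·4.2 = 0 → M_P = 416.0 kN·m.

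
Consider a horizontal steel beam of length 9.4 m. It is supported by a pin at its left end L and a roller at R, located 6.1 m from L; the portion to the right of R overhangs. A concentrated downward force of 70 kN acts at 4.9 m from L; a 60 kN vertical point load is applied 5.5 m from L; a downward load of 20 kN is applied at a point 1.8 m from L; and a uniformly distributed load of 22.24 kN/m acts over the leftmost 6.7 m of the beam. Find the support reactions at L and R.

L_x = 0, L_y = 100.9 kN, R_y = 198.1 kN

Resultant of the distributed load: 22.24 × 6.7 = 149.008 kN at 3.35 m from L.
ΣM about L: R_y·6.1 − 70·4.9 − 60·5.5 − 20·1.8 − (22.24·6.7)·3.35 = 0 → R_y = 1208.1768/6.1 = 198.062 ≈ 198.1 kN.
ΣF_y = 0: L_y + 198.062 − 70 − 60 − 20 − 22.24·6.7 = 0 → L_y = 100.9 kN.
ΣF_x = 0: no horizontal applied forces, so L_x = 0.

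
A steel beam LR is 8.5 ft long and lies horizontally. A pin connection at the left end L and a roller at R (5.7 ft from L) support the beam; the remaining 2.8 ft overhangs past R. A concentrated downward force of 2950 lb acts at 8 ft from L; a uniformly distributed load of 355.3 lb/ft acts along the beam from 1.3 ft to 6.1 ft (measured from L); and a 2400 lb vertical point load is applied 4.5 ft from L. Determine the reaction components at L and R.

L_x = 0, L_y = -86.69 lb, R_y = 7142 lb

Resultant of the distributed load: 355.3 × 4.8 = 1705.44 lb at 3.7 ft from L.
ΣM about L: R_y·5.7 − 2950·8 − (355.3·4.8)·3.7 − 2400·4.5 = 0 → R_y = 40710.128/5.7 = 7142.13 ≈ 7142 lb.
ΣF_y = 0: L_y + 7142.13 − 2950 − 355.3·4.8 − 2400 = 0 → L_y = -86.69 lb.
ΣF_x = 0: no horizontal applied forces, so L_x = 0.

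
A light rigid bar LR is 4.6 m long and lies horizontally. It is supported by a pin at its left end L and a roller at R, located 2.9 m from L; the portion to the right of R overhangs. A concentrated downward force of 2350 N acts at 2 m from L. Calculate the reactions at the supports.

L_x = 0, L_y = 729.3 N, R_y = 1621 N

ΣM about L: R_y·2.9 − 2350·2 = 0 → R_y = 4700/2.9 = 1620.69 ≈ 1621 N.
ΣF_y = 0: L_y + 1620.69 − 2350 = 0 → L_y = 729.3 N.
ΣF_x = 0: no horizontal applied forces, so L_x = 0.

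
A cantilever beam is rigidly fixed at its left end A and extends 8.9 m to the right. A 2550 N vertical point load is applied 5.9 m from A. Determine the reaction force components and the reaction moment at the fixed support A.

A_x = 0, A_y = 2550 N, M_A = 15040 N·m

ΣF_x = 0: A_x = 0.
ΣF_y = 0: A_y − 2550 = 0 → A_y = 2550 N.
ΣM about A: M_A − 2550·5.9 = 0 → M_A = 15040 N·m.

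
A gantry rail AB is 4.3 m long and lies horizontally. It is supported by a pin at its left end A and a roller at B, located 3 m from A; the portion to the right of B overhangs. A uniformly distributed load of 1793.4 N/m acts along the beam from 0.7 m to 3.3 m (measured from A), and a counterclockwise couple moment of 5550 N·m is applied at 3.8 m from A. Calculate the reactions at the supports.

Resultant of the distributed load: 1793.4 × 2.6 = 4662.84 N at 2 m from A.
ΣM about A: B_y·3 − (1793.4·2.6)·2 + 5550 = 0 → B_y = 3775.68/3 = 1258.56 ≈ 1259 N.
ΣF_y = 0: A_y + 1258.56 − 1793.4·2.6 = 0 → A_y = 3404 N.
ΣF_x = 0: no horizontal applied forces, so A_x = 0.

A_x = 0, A_y = 3404 N, B_y = 1259 N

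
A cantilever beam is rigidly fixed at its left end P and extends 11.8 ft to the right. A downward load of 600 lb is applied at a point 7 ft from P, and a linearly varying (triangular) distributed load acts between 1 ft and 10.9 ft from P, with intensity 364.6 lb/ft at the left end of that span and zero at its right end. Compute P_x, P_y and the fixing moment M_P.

P_x = 0, P_y = 2405 lb, M_P = 11960 lb·ft

Resultant of the triangular load: ½ × 364.6 × 9.9 = 1804.77 lb, acting at 4.3 ft from P (one-third of the span from the peak).
ΣF_x = 0: P_x = 0.
ΣF_y = 0: P_y − 600 − ½·364.6·9.9 = 0 → P_y = 2405 lb.
ΣM about P: M_P − 600·7 − (½·364.6·9.9)·4.3 = 0 → M_P = 11960 lb·ft.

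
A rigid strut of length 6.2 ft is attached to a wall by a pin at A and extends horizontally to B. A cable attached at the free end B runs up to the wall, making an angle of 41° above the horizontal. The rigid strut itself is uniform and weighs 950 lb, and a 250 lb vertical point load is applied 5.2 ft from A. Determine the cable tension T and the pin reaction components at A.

ΣM about A: T·sin41°·6.2 − 950·3.1 − 250·5.2 = 0 → T = 4245/(6.2·0.656059) = 1043.62 ≈ 1044 lb.
ΣF_x = 0: A_x − T·cos41° = 0 → A_x = 1043.62 × 0.75471 = 787.6 lb.
ΣF_y = 0: A_y + T·sin41° − 950 − 250 = 0 → A_y = 1200 − 1043.62 × 0.656059 = 515.3 lb.

T = 1044 lb, A_x = 787.6 lb, A_y = 515.3 lb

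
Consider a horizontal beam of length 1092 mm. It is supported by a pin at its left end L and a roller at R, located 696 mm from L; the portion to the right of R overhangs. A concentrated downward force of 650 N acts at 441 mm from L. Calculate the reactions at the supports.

Moments about L: R_y·696 − 650·441 = 0 → R_y = 286650/696 = 411.853 ≈ 411.9 N.
ΣF_y = 0: L_y + 411.853 − 650 = 0 → L_y = 238.1 N.
ΣF_x = 0: no horizontal applied forces, so L_x = 0.

L_x = 0, L_y = 238.1 N, R_y = 411.9 N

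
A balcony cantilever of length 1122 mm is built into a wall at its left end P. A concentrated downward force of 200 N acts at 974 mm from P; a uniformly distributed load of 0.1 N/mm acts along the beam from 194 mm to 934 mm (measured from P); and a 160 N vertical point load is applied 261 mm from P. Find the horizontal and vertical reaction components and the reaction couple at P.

Resultant of the distributed load: 0.1 × 740 = 74 N at 564 mm from P.
ΣF_x = 0: P_x = 0.
ΣF_y = 0: P_y − 200 − 0.1·740 − 160 = 0 → P_y = 434.0 N.
ΣM about P: M_P − 200·974 − (0.1·740)·564 − 160·261 = 0 → M_P = 278300 N·mm.

P_x = 0, P_y = 434.0 N, M_P = 278300 N·mm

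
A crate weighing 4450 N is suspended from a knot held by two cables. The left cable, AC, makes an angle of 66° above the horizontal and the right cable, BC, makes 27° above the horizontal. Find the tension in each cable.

T_AC = 3970 N, T_BC = 1812 N

ΣF_x = 0: −T_AC·cos66° + T_BC·cos27° = 0 → T_BC = 0.456491·T_AC.
ΣF_y = 0: T_AC·sin66° + T_BC·sin27° = 4450.
Substitute: T_AC·(0.913545 + 0.456491·0.45399) = 4450 → T_AC = 3970.42 ≈ 3970 N.
Then T_BC = 0.456491 × 3970.42 = 1812 N.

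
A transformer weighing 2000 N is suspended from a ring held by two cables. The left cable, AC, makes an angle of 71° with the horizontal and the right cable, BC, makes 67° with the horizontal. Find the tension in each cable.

T_AC = 1168 N, T_BC = 973.1 N

ΣF_x = 0: −T_AC·cos71° + T_BC·cos67° = 0 → T_BC = 0.833228·T_AC.
ΣF_y = 0: T_AC·sin71° + T_BC·sin67° = 2000.
Substitute: T_AC·(0.945519 + 0.833228·0.920505) = 2000 → T_AC = 1167.88 ≈ 1168 N.
Then T_BC = 0.833228 × 1167.88 = 973.1 N.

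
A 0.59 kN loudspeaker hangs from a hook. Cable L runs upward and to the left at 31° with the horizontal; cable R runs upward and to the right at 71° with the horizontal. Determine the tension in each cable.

T_L = 0.1964 kN, T_R = 0.5170 kN

ΣF_x = 0: −T_L·cos31° + T_R·cos71° = 0 → T_R = 2.63284·T_L.
ΣF_y = 0: T_L·sin31° + T_R·sin71° = 0.59.
Substitute: T_L·(0.515038 + 2.63284·0.945519) = 0.59 → T_L = 0.196376 ≈ 0.1964 kN.
Then T_R = 2.63284 × 0.196376 = 0.5170 kN.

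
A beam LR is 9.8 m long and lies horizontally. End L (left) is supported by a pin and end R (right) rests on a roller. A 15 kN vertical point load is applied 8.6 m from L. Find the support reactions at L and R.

L_x = 0, L_y = 1.837 kN, R_y = 13.16 kN

ΣM about L: R_y·9.8 − 15·8.6 = 0 → R_y = 129/9.8 = 13.1633 ≈ 13.16 kN.
ΣF_y = 0: L_y + 13.1633 − 15 = 0 → L_y = 1.837 kN.
ΣF_x = 0: no horizontal applied forces, so L_x = 0.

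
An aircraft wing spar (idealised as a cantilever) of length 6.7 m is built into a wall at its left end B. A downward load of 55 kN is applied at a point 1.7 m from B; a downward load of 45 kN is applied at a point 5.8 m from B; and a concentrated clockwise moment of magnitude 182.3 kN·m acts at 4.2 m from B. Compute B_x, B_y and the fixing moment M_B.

ΣF_x = 0: B_x = 0.
ΣF_y = 0: B_y − 55 − 45 = 0 → B_y = 100.0 kN.
ΣM about B: M_B − 55·1.7 − 45·5.8 − 182.3 = 0 → M_B = 536.8 kN·m.

B_x = 0, B_y = 100.0 kN, M_B = 536.8 kN·m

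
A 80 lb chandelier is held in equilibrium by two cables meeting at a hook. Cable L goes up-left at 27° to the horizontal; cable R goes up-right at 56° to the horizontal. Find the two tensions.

T_L = 45.07 lb, T_R = 71.82 lb

ΣF_x = 0: −T_L·cos27° + T_R·cos56° = 0 → T_R = 1.59338·T_L.
ΣF_y = 0: T_L·sin27° + T_R·sin56° = 80.
Substitute: T_L·(0.45399 + 1.59338·0.829038) = 80 → T_L = 45.0714 ≈ 45.07 lb.
Then T_R = 1.59338 × 45.0714 = 71.82 lb.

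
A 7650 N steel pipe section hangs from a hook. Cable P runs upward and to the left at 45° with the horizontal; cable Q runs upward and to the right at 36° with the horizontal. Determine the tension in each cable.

ΣF_x = 0: −T_P·cos45° + T_Q·cos36° = 0 → T_Q = 0.874032·T_P.
ΣF_y = 0: T_P·sin45° + T_Q·sin36° = 7650.
Substitute: T_P·(0.707107 + 0.874032·0.587785) = 7650 → T_P = 6266.13 ≈ 6266 N.
Then T_Q = 0.874032 × 6266.13 = 5477 N.

T_P = 6266 N, T_Q = 5477 N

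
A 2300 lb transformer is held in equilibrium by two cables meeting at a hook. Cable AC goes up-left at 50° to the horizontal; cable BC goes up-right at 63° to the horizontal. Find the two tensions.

T_AC = 1134 lb, T_BC = 1606 lb

ΣF_x = 0: −T_AC·cos50° + T_BC·cos63° = 0 → T_BC = 1.41586·T_AC.
ΣF_y = 0: T_AC·sin50° + T_BC·sin63° = 2300.
Substitute: T_AC·(0.766044 + 1.41586·0.891007) = 2300 → T_AC = 1134.35 ≈ 1134 lb.
Then T_BC = 1.41586 × 1134.35 = 1606 lb.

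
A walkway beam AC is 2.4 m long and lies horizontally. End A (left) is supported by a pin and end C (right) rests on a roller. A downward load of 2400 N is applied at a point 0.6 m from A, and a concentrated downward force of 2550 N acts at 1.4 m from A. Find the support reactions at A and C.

A_x = 0, A_y = 2862 N, C_y = 2088 N

Taking moments about A: C_y·2.4 − 2400·0.6 − 2550·1.4 = 0 → C_y = 5010/2.4 = 2087.5 ≈ 2088 N.
ΣF_y = 0: A_y + 2087.5 − 2400 − 2550 = 0 → A_y = 2862 N.
ΣF_x = 0: no horizontal applied forces, so A_x = 0.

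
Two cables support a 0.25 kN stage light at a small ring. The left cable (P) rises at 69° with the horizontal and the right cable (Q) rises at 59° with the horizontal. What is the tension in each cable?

T_P = 0.1634 kN, T_Q = 0.1137 kN

ΣF_x = 0: −T_P·cos69° + T_Q·cos59° = 0 → T_Q = 0.695809·T_P.
ΣF_y = 0: T_P·sin69° + T_Q·sin59° = 0.25.
Substitute: T_P·(0.93358 + 0.695809·0.857167) = 0.25 → T_P = 0.163398 ≈ 0.1634 kN.
Then T_Q = 0.695809 × 0.163398 = 0.1137 kN.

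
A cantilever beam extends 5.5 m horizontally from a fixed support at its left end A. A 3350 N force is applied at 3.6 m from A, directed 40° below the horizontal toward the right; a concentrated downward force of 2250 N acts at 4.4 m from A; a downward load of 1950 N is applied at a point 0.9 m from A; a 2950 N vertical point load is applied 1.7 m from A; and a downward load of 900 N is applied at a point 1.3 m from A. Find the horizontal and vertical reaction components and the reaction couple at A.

A_x = -2566 N, A_y = 10200 N, M_A = 25590 N·m

ΣF_x = 0: A_x + 3350·cos40° = 0 → A_x = -2566 N.
ΣF_y = 0: A_y − 3350·sin40° − 2250 − 1950 − 2950 − 900 = 0 → A_y = 10200 N.
ΣM about A: M_A − 3350·sin40°·3.6 − 2250·4.4 − 1950·0.9 − 2950·1.7 − 900·1.3 = 0 → M_A = 25590 N·m.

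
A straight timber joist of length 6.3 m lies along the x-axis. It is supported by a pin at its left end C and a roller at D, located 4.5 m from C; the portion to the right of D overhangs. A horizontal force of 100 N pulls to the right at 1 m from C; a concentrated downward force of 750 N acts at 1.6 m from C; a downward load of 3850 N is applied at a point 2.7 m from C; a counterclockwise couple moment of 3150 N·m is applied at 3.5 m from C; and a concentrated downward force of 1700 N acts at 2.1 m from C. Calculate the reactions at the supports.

C_x = -100.0 N, C_y = 3630 N, D_y = 2670 N

Taking moments about C: D_y·4.5 − 750·1.6 − 3850·2.7 + 3150 − 1700·2.1 = 0 → D_y = 12015/4.5 = 2670 N.
ΣF_y = 0: C_y + 2670 − 750 − 3850 − 1700 = 0 → C_y = 3630 N.
ΣF_x = 0: C_x + 100 = 0 → C_x = -100.0 N.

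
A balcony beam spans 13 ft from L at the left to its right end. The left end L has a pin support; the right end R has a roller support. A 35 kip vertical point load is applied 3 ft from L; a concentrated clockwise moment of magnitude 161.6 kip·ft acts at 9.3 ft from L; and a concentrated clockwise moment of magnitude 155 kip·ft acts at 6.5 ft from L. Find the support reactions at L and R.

L_x = 0, L_y = 2.569 kip, R_y = 32.43 kip

Moments about L: R_y·13 − 35·3 − 161.6 − 155 = 0 → R_y = 421.6/13 = 32.4308 ≈ 32.43 kip.
ΣF_y = 0: L_y + 32.4308 − 35 = 0 → L_y = 2.569 kip.
ΣF_x = 0: no horizontal applied forces, so L_x = 0.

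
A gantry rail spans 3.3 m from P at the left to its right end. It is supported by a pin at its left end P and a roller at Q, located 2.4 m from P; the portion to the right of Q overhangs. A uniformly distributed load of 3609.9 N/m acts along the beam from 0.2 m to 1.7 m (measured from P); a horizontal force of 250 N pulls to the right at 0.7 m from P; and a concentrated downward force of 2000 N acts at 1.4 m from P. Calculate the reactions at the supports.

Resultant of the distributed load: 3609.9 × 1.5 = 5414.85 N at 0.95 m from P.
Moments about P: Q_y·2.4 − (3609.9·1.5)·0.95 − 2000·1.4 = 0 → Q_y = 7944.1075/2.4 = 3310.04 ≈ 3310 N.
ΣF_y = 0: P_y + 3310.04 − 3609.9·1.5 − 2000 = 0 → P_y = 4105 N.
ΣF_x = 0: P_x + 250 = 0 → P_x = -250.0 N.

P_x = -250.0 N, P_y = 4105 N, Q_y = 3310 N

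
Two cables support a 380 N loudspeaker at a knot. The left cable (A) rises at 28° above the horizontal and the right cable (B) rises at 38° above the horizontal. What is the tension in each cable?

ΣF_x = 0: −T_A·cos28° + T_B·cos38° = 0 → T_B = 1.12048·T_A.
ΣF_y = 0: T_A·sin28° + T_B·sin38° = 380.
Substitute: T_A·(0.469472 + 1.12048·0.615661) = 380 → T_A = 327.782 ≈ 327.8 N.
Then T_B = 1.12048 × 327.782 = 367.3 N.

T_A = 327.8 N, T_B = 367.3 N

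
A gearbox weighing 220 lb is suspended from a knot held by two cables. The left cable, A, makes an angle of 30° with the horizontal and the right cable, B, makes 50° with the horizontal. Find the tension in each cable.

ΣF_x = 0: −T_A·cos30° + T_B·cos50° = 0 → T_B = 1.3473·T_A.
ΣF_y = 0: T_A·sin30° + T_B·sin50° = 220.
Substitute: T_A·(0.5 + 1.3473·0.766044) = 220 → T_A = 143.595 ≈ 143.6 lb.
Then T_B = 1.3473 × 143.595 = 193.5 lb.

T_A = 143.6 lb, T_B = 193.5 lb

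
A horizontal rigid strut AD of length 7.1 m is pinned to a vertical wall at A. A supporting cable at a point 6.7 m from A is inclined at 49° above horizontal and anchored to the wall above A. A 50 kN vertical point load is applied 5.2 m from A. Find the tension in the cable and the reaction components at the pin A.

ΣM about A: T·sin49°·6.7 − 50·5.2 = 0 → T = 260/(6.7·0.75471) = 51.4184 ≈ 51.42 kN.
ΣF_x = 0: A_x − T·cos49° = 0 → A_x = 51.4184 × 0.656059 = 33.73 kN.
ΣF_y = 0: A_y + T·sin49° − 50 = 0 → A_y = 50 − 51.4184 × 0.75471 = 11.19 kN.

T = 51.42 kN, A_x = 33.73 kN, A_y = 11.19 kN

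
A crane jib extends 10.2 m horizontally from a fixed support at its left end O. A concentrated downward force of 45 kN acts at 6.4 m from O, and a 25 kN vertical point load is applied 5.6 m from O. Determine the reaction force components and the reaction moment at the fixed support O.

O_x = 0, O_y = 70.00 kN, M_O = 428.0 kN·m

ΣF_x = 0: O_x = 0.
ΣF_y = 0: O_y − 45 − 25 = 0 → O_y = 70.00 kN.
ΣM about O: M_O − 45·6.4 − 25·5.6 = 0 → M_O = 428.0 kN·m.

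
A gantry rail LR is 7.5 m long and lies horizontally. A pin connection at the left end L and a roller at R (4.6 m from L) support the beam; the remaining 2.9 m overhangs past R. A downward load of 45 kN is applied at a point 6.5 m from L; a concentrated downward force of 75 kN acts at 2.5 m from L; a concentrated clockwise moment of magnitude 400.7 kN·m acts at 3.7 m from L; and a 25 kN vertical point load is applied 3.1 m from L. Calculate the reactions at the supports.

ΣM about L: R_y·4.6 − 45·6.5 − 75·2.5 − 400.7 − 25·3.1 = 0 → R_y = 958.2/4.6 = 208.304 ≈ 208.3 kN.
ΣF_y = 0: L_y + 208.304 − 45 − 75 − 25 = 0 → L_y = -63.30 kN.
ΣF_x = 0: no horizontal applied forces, so L_x = 0.

L_x = 0, L_y = -63.30 kN, R_y = 208.3 kN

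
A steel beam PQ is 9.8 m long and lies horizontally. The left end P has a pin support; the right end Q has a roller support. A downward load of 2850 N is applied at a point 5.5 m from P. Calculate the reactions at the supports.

P_x = 0, P_y = 1251 N, Q_y = 1599 N

Moments about P: Q_y·9.8 − 2850·5.5 = 0 → Q_y = 15675/9.8 = 1599.49 ≈ 1599 N.
ΣF_y = 0: P_y + 1599.49 − 2850 = 0 → P_y = 1251 N.
ΣF_x = 0: no horizontal applied forces, so P_x = 0.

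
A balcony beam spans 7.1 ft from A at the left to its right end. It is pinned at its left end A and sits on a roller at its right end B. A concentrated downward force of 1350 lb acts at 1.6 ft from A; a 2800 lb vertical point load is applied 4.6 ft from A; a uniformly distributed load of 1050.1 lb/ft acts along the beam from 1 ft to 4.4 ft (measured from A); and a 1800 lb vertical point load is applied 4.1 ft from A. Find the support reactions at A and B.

Resultant of the distributed load: 1050.1 × 3.4 = 3570.34 lb at 2.7 ft from A.
Taking moments about A: B_y·7.1 − 1350·1.6 − 2800·4.6 − (1050.1·3.4)·2.7 − 1800·4.1 = 0 → B_y = 32059.918/7.1 = 4515.48 ≈ 4515 lb.
ΣF_y = 0: A_y + 4515.48 − 1350 − 2800 − 1050.1·3.4 − 1800 = 0 → A_y = 5005 lb.
ΣF_x = 0: no horizontal applied forces, so A_x = 0.

A_x = 0, A_y = 5005 lb, B_y = 4515 lb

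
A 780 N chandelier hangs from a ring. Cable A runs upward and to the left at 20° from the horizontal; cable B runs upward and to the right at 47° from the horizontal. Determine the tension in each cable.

ΣF_x = 0: −T_A·cos20° + T_B·cos47° = 0 → T_B = 1.37785·T_A.
ΣF_y = 0: T_A·sin20° + T_B·sin47° = 780.
Substitute: T_A·(0.34202 + 1.37785·0.731354) = 780 → T_A = 577.899 ≈ 577.9 N.
Then T_B = 1.37785 × 577.899 = 796.3 N.

T_A = 577.9 N, T_B = 796.3 N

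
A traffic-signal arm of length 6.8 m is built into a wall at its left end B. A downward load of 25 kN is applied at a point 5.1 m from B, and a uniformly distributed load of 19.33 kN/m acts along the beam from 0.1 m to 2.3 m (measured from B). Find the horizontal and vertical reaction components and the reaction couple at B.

Resultant of the distributed load: 19.33 × 2.2 = 42.526 kN at 1.2 m from B.
ΣF_x = 0: B_x = 0.
ΣF_y = 0: B_y − 25 − 19.33·2.2 = 0 → B_y = 67.53 kN.
ΣM about B: M_B − 25·5.1 − (19.33·2.2)·1.2 = 0 → M_B = 178.5 kN·m.

B_x = 0, B_y = 67.53 kN, M_B = 178.5 kN·m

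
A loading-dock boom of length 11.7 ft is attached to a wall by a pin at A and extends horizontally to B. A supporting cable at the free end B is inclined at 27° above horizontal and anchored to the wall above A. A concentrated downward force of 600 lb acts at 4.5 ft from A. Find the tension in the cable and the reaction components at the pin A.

ΣM about A: T·sin27°·11.7 − 600·4.5 = 0 → T = 2700/(11.7·0.45399) = 508.313 ≈ 508.3 lb.
ΣF_x = 0: A_x − T·cos27° = 0 → A_x = 508.313 × 0.891007 = 452.9 lb.
ΣF_y = 0: A_y + T·sin27° − 600 = 0 → A_y = 600 − 508.313 × 0.45399 = 369.2 lb.

T = 508.3 lb, A_x = 452.9 lb, A_y = 369.2 lb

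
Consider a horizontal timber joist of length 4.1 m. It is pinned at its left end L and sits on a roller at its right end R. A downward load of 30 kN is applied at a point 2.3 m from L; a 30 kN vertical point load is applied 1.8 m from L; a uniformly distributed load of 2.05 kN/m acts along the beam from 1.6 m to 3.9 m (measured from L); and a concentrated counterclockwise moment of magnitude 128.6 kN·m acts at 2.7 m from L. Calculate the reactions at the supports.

Resultant of the distributed load: 2.05 × 2.3 = 4.715 kN at 2.75 m from L.
ΣM about L: R_y·4.1 − 30·2.3 − 30·1.8 − (2.05·2.3)·2.75 + 128.6 = 0 → R_y = 7.36625/4.1 = 1.79665 ≈ 1.797 kN.
ΣF_y = 0: L_y + 1.79665 − 30 − 30 − 2.05·2.3 = 0 → L_y = 62.92 kN.
ΣF_x = 0: no horizontal applied forces, so L_x = 0.

L_x = 0, L_y = 62.92 kN, R_y = 1.797 kN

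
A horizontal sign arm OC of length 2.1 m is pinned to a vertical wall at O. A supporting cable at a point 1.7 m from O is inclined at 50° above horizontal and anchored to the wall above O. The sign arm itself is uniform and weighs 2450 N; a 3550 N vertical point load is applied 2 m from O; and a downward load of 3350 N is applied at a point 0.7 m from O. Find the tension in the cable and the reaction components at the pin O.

ΣM about O: T·sin50°·1.7 − 2450·1.05 − 3550·2 − 3350·0.7 = 0 → T = 12017.5/(1.7·0.766044) = 9228.08 ≈ 9228 N.
ΣF_x = 0: O_x − T·cos50° = 0 → O_x = 9228.08 × 0.642788 = 5932 N.
ΣF_y = 0: O_y + T·sin50° − 2450 − 3550 − 3350 = 0 → O_y = 9350 − 9228.08 × 0.766044 = 2281 N.

T = 9228 N, O_x = 5932 N, O_y = 2281 N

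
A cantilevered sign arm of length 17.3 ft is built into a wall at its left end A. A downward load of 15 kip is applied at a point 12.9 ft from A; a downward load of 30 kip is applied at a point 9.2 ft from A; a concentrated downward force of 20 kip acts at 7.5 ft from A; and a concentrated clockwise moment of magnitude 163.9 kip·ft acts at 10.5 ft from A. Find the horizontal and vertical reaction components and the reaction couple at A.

A_x = 0, A_y = 65.00 kip, M_A = 783.4 kip·ft

ΣF_x = 0: A_x = 0.
ΣF_y = 0: A_y − 15 − 30 − 20 = 0 → A_y = 65.00 kip.
ΣM about A: M_A − 15·12.9 − 30·9.2 − 20·7.5 − 163.9 = 0 → M_A = 783.4 kip·ft.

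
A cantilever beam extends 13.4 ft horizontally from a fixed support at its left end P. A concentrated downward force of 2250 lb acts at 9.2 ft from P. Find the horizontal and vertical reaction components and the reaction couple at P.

ΣF_x = 0: P_x = 0.
ΣF_y = 0: P_y − 2250 = 0 → P_y = 2250 lb.
ΣM about P: M_P − 2250·9.2 = 0 → M_P = 20700 lb·ft.

P_x = 0, P_y = 2250 lb, M_P = 20700 lb·ft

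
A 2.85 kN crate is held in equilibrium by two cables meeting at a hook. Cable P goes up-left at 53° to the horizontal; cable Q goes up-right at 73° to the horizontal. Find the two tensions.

ΣF_x = 0: −T_P·cos53° + T_Q·cos73° = 0 → T_Q = 2.05839·T_P.
ΣF_y = 0: T_P·sin53° + T_Q·sin73° = 2.85.
Substitute: T_P·(0.798636 + 2.05839·0.956305) = 2.85 → T_P = 1.02996 ≈ 1.030 kN.
Then T_Q = 2.05839 × 1.02996 = 2.120 kN.

T_P = 1.030 kN, T_Q = 2.120 kN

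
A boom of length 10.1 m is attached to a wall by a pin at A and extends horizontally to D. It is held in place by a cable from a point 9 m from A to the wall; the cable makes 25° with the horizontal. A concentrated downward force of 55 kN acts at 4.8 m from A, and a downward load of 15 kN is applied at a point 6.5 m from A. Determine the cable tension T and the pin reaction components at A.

ΣM about A: T·sin25°·9 − 55·4.8 − 15·6.5 = 0 → T = 361.5/(9·0.422618) = 95.0425 ≈ 95.04 kN.
ΣF_x = 0: A_x − T·cos25° = 0 → A_x = 95.0425 × 0.906308 = 86.14 kN.
ΣF_y = 0: A_y + T·sin25° − 55 − 15 = 0 → A_y = 70 − 95.0425 × 0.422618 = 29.83 kN.

T = 95.04 kN, A_x = 86.14 kN, A_y = 29.83 kN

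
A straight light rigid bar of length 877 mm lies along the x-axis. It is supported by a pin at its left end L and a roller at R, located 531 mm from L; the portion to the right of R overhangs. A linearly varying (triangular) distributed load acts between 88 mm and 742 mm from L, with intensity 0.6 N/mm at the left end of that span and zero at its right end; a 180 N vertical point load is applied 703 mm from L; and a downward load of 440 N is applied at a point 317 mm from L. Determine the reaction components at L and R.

Resultant of the triangular load: ½ × 0.6 × 654 = 196.2 N, acting at 306 mm from L (one-third of the span from the peak).
ΣM about L: R_y·531 − (½·0.6·654)·306 − 180·703 − 440·317 = 0 → R_y = 326057.2/531 = 614.044 ≈ 614.0 N.
ΣF_y = 0: L_y + 614.044 − ½·0.6·654 − 180 − 440 = 0 → L_y = 202.2 N.
ΣF_x = 0: no horizontal applied forces, so L_x = 0.

L_x = 0, L_y = 202.2 N, R_y = 614.0 N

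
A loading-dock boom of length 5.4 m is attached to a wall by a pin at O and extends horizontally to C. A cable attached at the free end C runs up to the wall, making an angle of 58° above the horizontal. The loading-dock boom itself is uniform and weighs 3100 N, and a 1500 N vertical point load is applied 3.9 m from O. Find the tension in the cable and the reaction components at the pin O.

T = 3105 N, O_x = 1645 N, O_y = 1967 N

ΣM about O: T·sin58°·5.4 − 3100·2.7 − 1500·3.9 = 0 → T = 14220/(5.4·0.848048) = 3105.17 ≈ 3105 N.
ΣF_x = 0: O_x − T·cos58° = 0 → O_x = 3105.17 × 0.529919 = 1645 N.
ΣF_y = 0: O_y + T·sin58° − 3100 − 1500 = 0 → O_y = 4600 − 3105.17 × 0.848048 = 1967 N.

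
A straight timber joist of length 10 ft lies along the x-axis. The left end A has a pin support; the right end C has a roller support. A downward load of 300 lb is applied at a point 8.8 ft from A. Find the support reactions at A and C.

Taking moments about A: C_y·10 − 300·8.8 = 0 → C_y = 2640/10 = 264.0 lb.
ΣF_y = 0: A_y + 264 − 300 = 0 → A_y = 36.00 lb.
ΣF_x = 0: no horizontal applied forces, so A_x = 0.

A_x = 0, A_y = 36.00 lb, C_y = 264.0 lb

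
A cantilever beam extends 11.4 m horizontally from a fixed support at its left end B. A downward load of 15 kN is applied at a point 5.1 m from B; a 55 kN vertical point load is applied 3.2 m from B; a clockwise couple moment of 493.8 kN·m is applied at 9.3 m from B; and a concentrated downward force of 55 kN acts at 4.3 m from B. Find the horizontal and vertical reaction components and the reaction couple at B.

ΣF_x = 0: B_x = 0.
ΣF_y = 0: B_y − 15 − 55 − 55 = 0 → B_y = 125.0 kN.
ΣM about B: M_B − 15·5.1 − 55·3.2 − 493.8 − 55·4.3 = 0 → M_B = 982.8 kN·m.

B_x = 0, B_y = 125.0 kN, M_B = 982.8 kN·m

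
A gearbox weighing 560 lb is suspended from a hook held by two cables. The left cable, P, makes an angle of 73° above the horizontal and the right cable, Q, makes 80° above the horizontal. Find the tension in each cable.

ΣF_x = 0: −T_P·cos73° + T_Q·cos80° = 0 → T_Q = 1.6837·T_P.
ΣF_y = 0: T_P·sin73° + T_Q·sin80° = 560.
Substitute: T_P·(0.956305 + 1.6837·0.984808) = 560 → T_P = 214.196 ≈ 214.2 lb.
Then T_Q = 1.6837 × 214.196 = 360.6 lb.

T_P = 214.2 lb, T_Q = 360.6 lb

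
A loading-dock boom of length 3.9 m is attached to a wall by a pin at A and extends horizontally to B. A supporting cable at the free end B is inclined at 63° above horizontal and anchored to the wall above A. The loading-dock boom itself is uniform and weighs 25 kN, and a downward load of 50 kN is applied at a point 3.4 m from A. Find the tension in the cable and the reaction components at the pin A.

T = 62.95 kN, A_x = 28.58 kN, A_y = 18.91 kN

ΣM about A: T·sin63°·3.9 − 25·1.95 − 50·3.4 = 0 → T = 218.75/(3.9·0.891007) = 62.951 ≈ 62.95 kN.
ΣF_x = 0: A_x − T·cos63° = 0 → A_x = 62.951 × 0.45399 = 28.58 kN.
ΣF_y = 0: A_y + T·sin63° − 25 − 50 = 0 → A_y = 75 − 62.951 × 0.891007 = 18.91 kN.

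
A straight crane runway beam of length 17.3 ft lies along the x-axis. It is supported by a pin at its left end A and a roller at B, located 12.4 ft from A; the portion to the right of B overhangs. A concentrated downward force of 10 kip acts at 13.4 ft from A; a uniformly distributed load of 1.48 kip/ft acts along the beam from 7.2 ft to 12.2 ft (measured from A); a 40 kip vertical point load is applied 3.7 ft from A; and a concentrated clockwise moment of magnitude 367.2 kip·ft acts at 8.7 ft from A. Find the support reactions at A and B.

A_x = 0, A_y = -0.7435 kip, B_y = 58.14 kip

Resultant of the distributed load: 1.48 × 5 = 7.4 kip at 9.7 ft from A.
Moments about A: B_y·12.4 − 10·13.4 − (1.48·5)·9.7 − 40·3.7 − 367.2 = 0 → B_y = 720.98/12.4 = 58.1435 ≈ 58.14 kip.
ΣF_y = 0: A_y + 58.1435 − 10 − 1.48·5 − 40 = 0 → A_y = -0.7435 kip.
ΣF_x = 0: no horizontal applied forces, so A_x = 0.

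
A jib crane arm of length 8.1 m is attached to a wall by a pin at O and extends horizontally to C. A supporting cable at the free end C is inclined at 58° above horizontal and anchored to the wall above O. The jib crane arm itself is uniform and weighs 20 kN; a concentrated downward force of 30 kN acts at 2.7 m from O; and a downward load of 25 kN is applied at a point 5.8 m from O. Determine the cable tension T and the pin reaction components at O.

T = 44.69 kN, O_x = 23.68 kN, O_y = 37.10 kN

ΣM about O: T·sin58°·8.1 − 20·4.05 − 30·2.7 − 25·5.8 = 0 → T = 307/(8.1·0.848048) = 44.6923 ≈ 44.69 kN.
ΣF_x = 0: O_x − T·cos58° = 0 → O_x = 44.6923 × 0.529919 = 23.68 kN.
ΣF_y = 0: O_y + T·sin58° − 20 − 30 − 25 = 0 → O_y = 75 − 44.6923 × 0.848048 = 37.10 kN.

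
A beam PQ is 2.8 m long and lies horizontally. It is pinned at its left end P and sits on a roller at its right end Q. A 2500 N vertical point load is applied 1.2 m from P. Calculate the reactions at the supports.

Moments about P: Q_y·2.8 − 2500·1.2 = 0 → Q_y = 3000/2.8 = 1071.43 ≈ 1071 N.
ΣF_y = 0: P_y + 1071.43 − 2500 = 0 → P_y = 1429 N.
ΣF_x = 0: no horizontal applied forces, so P_x = 0.

P_x = 0, P_y = 1429 N, Q_y = 1071 N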